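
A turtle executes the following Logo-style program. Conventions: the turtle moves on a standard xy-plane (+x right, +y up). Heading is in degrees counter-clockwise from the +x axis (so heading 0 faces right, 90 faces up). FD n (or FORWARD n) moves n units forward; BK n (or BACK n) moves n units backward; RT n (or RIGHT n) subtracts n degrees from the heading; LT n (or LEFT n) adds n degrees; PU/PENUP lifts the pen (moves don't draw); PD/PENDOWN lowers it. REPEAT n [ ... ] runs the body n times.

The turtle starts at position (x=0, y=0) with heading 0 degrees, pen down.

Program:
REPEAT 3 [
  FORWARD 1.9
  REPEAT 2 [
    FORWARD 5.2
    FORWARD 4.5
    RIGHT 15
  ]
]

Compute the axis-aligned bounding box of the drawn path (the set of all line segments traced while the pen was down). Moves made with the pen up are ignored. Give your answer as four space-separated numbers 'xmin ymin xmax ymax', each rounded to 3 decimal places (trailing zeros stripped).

Executing turtle program step by step:
Start: pos=(0,0), heading=0, pen down
REPEAT 3 [
  -- iteration 1/3 --
  FD 1.9: (0,0) -> (1.9,0) [heading=0, draw]
  REPEAT 2 [
    -- iteration 1/2 --
    FD 5.2: (1.9,0) -> (7.1,0) [heading=0, draw]
    FD 4.5: (7.1,0) -> (11.6,0) [heading=0, draw]
    RT 15: heading 0 -> 345
    -- iteration 2/2 --
    FD 5.2: (11.6,0) -> (16.623,-1.346) [heading=345, draw]
    FD 4.5: (16.623,-1.346) -> (20.969,-2.511) [heading=345, draw]
    RT 15: heading 345 -> 330
  ]
  -- iteration 2/3 --
  FD 1.9: (20.969,-2.511) -> (22.615,-3.461) [heading=330, draw]
  REPEAT 2 [
    -- iteration 1/2 --
    FD 5.2: (22.615,-3.461) -> (27.118,-6.061) [heading=330, draw]
    FD 4.5: (27.118,-6.061) -> (31.015,-8.311) [heading=330, draw]
    RT 15: heading 330 -> 315
    -- iteration 2/2 --
    FD 5.2: (31.015,-8.311) -> (34.692,-11.987) [heading=315, draw]
    FD 4.5: (34.692,-11.987) -> (37.874,-15.169) [heading=315, draw]
    RT 15: heading 315 -> 300
  ]
  -- iteration 3/3 --
  FD 1.9: (37.874,-15.169) -> (38.824,-16.815) [heading=300, draw]
  REPEAT 2 [
    -- iteration 1/2 --
    FD 5.2: (38.824,-16.815) -> (41.424,-21.318) [heading=300, draw]
    FD 4.5: (41.424,-21.318) -> (43.674,-25.215) [heading=300, draw]
    RT 15: heading 300 -> 285
    -- iteration 2/2 --
    FD 5.2: (43.674,-25.215) -> (45.02,-30.238) [heading=285, draw]
    FD 4.5: (45.02,-30.238) -> (46.185,-34.585) [heading=285, draw]
    RT 15: heading 285 -> 270
  ]
]
Final: pos=(46.185,-34.585), heading=270, 15 segment(s) drawn

Segment endpoints: x in {0, 1.9, 7.1, 11.6, 16.623, 20.969, 22.615, 27.118, 31.015, 34.692, 37.874, 38.824, 41.424, 43.674, 45.02, 46.185}, y in {-34.585, -30.238, -25.215, -21.318, -16.815, -15.169, -11.987, -8.311, -6.061, -3.461, -2.511, -1.346, 0}
xmin=0, ymin=-34.585, xmax=46.185, ymax=0

Answer: 0 -34.585 46.185 0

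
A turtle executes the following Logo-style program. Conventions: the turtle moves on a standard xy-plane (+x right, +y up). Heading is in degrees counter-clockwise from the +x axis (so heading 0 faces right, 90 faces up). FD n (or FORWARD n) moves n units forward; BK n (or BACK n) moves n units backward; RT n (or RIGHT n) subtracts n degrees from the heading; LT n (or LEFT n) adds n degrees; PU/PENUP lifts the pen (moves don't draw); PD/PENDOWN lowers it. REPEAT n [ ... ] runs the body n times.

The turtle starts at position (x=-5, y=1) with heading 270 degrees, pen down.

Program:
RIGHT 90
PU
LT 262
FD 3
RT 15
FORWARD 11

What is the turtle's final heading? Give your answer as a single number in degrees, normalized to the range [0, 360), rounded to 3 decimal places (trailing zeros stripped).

Executing turtle program step by step:
Start: pos=(-5,1), heading=270, pen down
RT 90: heading 270 -> 180
PU: pen up
LT 262: heading 180 -> 82
FD 3: (-5,1) -> (-4.582,3.971) [heading=82, move]
RT 15: heading 82 -> 67
FD 11: (-4.582,3.971) -> (-0.284,14.096) [heading=67, move]
Final: pos=(-0.284,14.096), heading=67, 0 segment(s) drawn

Answer: 67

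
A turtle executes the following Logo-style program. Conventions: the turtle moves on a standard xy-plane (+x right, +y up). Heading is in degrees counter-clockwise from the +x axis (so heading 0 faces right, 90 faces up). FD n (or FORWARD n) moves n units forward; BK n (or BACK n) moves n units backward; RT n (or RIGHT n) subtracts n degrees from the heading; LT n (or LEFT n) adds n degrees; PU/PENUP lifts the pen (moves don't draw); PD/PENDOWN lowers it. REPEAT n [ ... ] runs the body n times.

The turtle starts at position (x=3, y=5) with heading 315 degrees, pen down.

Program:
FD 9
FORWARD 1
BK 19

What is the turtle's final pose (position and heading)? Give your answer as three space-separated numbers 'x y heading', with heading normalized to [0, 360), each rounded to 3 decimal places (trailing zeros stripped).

Answer: -3.364 11.364 315

Derivation:
Executing turtle program step by step:
Start: pos=(3,5), heading=315, pen down
FD 9: (3,5) -> (9.364,-1.364) [heading=315, draw]
FD 1: (9.364,-1.364) -> (10.071,-2.071) [heading=315, draw]
BK 19: (10.071,-2.071) -> (-3.364,11.364) [heading=315, draw]
Final: pos=(-3.364,11.364), heading=315, 3 segment(s) drawn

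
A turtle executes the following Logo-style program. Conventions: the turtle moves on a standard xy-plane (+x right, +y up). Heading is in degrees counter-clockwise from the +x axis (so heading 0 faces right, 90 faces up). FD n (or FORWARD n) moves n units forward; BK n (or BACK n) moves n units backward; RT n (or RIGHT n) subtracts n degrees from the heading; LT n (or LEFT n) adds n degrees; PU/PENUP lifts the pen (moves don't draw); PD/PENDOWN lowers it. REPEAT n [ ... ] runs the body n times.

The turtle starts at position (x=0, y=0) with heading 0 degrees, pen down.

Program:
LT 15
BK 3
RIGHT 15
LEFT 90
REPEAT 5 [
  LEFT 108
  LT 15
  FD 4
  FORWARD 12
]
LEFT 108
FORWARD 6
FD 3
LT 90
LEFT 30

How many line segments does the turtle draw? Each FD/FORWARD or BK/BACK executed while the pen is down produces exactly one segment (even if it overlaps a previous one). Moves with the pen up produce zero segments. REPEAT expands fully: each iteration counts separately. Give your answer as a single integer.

Executing turtle program step by step:
Start: pos=(0,0), heading=0, pen down
LT 15: heading 0 -> 15
BK 3: (0,0) -> (-2.898,-0.776) [heading=15, draw]
RT 15: heading 15 -> 0
LT 90: heading 0 -> 90
REPEAT 5 [
  -- iteration 1/5 --
  LT 108: heading 90 -> 198
  LT 15: heading 198 -> 213
  FD 4: (-2.898,-0.776) -> (-6.252,-2.955) [heading=213, draw]
  FD 12: (-6.252,-2.955) -> (-16.317,-9.491) [heading=213, draw]
  -- iteration 2/5 --
  LT 108: heading 213 -> 321
  LT 15: heading 321 -> 336
  FD 4: (-16.317,-9.491) -> (-12.662,-11.118) [heading=336, draw]
  FD 12: (-12.662,-11.118) -> (-1.7,-15.998) [heading=336, draw]
  -- iteration 3/5 --
  LT 108: heading 336 -> 84
  LT 15: heading 84 -> 99
  FD 4: (-1.7,-15.998) -> (-2.326,-12.048) [heading=99, draw]
  FD 12: (-2.326,-12.048) -> (-4.203,-0.195) [heading=99, draw]
  -- iteration 4/5 --
  LT 108: heading 99 -> 207
  LT 15: heading 207 -> 222
  FD 4: (-4.203,-0.195) -> (-7.175,-2.872) [heading=222, draw]
  FD 12: (-7.175,-2.872) -> (-16.093,-10.902) [heading=222, draw]
  -- iteration 5/5 --
  LT 108: heading 222 -> 330
  LT 15: heading 330 -> 345
  FD 4: (-16.093,-10.902) -> (-12.229,-11.937) [heading=345, draw]
  FD 12: (-12.229,-11.937) -> (-0.638,-15.043) [heading=345, draw]
]
LT 108: heading 345 -> 93
FD 6: (-0.638,-15.043) -> (-0.952,-9.051) [heading=93, draw]
FD 3: (-0.952,-9.051) -> (-1.109,-6.055) [heading=93, draw]
LT 90: heading 93 -> 183
LT 30: heading 183 -> 213
Final: pos=(-1.109,-6.055), heading=213, 13 segment(s) drawn
Segments drawn: 13

Answer: 13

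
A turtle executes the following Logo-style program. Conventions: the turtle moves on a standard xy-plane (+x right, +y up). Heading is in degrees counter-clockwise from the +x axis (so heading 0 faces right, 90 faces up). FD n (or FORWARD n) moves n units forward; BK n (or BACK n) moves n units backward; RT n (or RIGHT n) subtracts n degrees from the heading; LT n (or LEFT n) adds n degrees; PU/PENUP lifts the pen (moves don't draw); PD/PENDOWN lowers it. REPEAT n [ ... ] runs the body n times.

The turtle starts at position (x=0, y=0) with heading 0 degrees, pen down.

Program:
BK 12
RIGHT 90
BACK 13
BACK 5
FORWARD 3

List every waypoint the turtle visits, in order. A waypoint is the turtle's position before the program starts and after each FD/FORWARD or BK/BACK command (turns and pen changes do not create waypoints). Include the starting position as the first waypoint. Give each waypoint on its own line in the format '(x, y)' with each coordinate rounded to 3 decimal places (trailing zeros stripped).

Answer: (0, 0)
(-12, 0)
(-12, 13)
(-12, 18)
(-12, 15)

Derivation:
Executing turtle program step by step:
Start: pos=(0,0), heading=0, pen down
BK 12: (0,0) -> (-12,0) [heading=0, draw]
RT 90: heading 0 -> 270
BK 13: (-12,0) -> (-12,13) [heading=270, draw]
BK 5: (-12,13) -> (-12,18) [heading=270, draw]
FD 3: (-12,18) -> (-12,15) [heading=270, draw]
Final: pos=(-12,15), heading=270, 4 segment(s) drawn
Waypoints (5 total):
(0, 0)
(-12, 0)
(-12, 13)
(-12, 18)
(-12, 15)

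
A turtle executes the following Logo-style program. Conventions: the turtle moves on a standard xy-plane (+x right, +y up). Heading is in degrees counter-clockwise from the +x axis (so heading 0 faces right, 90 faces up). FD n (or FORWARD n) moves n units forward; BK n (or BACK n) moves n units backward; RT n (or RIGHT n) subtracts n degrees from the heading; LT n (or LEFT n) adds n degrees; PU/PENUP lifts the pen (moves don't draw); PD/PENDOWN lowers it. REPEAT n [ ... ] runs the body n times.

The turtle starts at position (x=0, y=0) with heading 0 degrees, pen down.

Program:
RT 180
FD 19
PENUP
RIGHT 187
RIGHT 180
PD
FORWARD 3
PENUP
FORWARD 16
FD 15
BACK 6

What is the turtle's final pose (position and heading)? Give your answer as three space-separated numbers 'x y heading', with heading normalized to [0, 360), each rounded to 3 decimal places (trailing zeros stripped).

Answer: -46.791 3.412 173

Derivation:
Executing turtle program step by step:
Start: pos=(0,0), heading=0, pen down
RT 180: heading 0 -> 180
FD 19: (0,0) -> (-19,0) [heading=180, draw]
PU: pen up
RT 187: heading 180 -> 353
RT 180: heading 353 -> 173
PD: pen down
FD 3: (-19,0) -> (-21.978,0.366) [heading=173, draw]
PU: pen up
FD 16: (-21.978,0.366) -> (-37.858,2.316) [heading=173, move]
FD 15: (-37.858,2.316) -> (-52.747,4.144) [heading=173, move]
BK 6: (-52.747,4.144) -> (-46.791,3.412) [heading=173, move]
Final: pos=(-46.791,3.412), heading=173, 2 segment(s) drawn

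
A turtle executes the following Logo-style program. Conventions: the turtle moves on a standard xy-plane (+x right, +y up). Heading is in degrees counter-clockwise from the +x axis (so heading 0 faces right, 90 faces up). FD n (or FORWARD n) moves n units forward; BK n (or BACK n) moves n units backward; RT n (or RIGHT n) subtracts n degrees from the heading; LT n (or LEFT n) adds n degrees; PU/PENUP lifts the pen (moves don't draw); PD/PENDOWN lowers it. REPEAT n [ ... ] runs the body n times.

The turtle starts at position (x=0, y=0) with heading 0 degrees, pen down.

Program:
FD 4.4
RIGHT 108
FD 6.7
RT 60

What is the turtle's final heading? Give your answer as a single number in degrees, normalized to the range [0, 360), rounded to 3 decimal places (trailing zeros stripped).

Executing turtle program step by step:
Start: pos=(0,0), heading=0, pen down
FD 4.4: (0,0) -> (4.4,0) [heading=0, draw]
RT 108: heading 0 -> 252
FD 6.7: (4.4,0) -> (2.33,-6.372) [heading=252, draw]
RT 60: heading 252 -> 192
Final: pos=(2.33,-6.372), heading=192, 2 segment(s) drawn

Answer: 192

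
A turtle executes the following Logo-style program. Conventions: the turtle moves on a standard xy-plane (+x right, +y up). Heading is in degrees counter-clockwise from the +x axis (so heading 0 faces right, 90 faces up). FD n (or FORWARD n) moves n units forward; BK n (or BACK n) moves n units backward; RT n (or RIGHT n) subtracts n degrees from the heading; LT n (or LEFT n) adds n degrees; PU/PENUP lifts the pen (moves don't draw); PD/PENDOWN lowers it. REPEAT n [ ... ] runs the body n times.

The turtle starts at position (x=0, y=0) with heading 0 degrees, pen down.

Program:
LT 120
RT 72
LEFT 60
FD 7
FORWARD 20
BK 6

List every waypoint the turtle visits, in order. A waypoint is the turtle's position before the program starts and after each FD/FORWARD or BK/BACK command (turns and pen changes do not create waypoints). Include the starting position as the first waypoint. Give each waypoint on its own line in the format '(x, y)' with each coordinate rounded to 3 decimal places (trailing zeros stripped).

Answer: (0, 0)
(-2.163, 6.657)
(-8.343, 25.679)
(-6.489, 19.972)

Derivation:
Executing turtle program step by step:
Start: pos=(0,0), heading=0, pen down
LT 120: heading 0 -> 120
RT 72: heading 120 -> 48
LT 60: heading 48 -> 108
FD 7: (0,0) -> (-2.163,6.657) [heading=108, draw]
FD 20: (-2.163,6.657) -> (-8.343,25.679) [heading=108, draw]
BK 6: (-8.343,25.679) -> (-6.489,19.972) [heading=108, draw]
Final: pos=(-6.489,19.972), heading=108, 3 segment(s) drawn
Waypoints (4 total):
(0, 0)
(-2.163, 6.657)
(-8.343, 25.679)
(-6.489, 19.972)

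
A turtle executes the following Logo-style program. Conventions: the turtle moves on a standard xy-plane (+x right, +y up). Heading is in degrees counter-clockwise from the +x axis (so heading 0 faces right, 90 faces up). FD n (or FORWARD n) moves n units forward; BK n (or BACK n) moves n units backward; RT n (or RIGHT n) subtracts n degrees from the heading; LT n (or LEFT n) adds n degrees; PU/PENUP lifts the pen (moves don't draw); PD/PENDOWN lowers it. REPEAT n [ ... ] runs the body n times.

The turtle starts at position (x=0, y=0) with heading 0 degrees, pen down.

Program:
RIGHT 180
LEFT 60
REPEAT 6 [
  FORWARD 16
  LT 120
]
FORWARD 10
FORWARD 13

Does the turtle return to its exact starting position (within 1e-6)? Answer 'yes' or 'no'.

Executing turtle program step by step:
Start: pos=(0,0), heading=0, pen down
RT 180: heading 0 -> 180
LT 60: heading 180 -> 240
REPEAT 6 [
  -- iteration 1/6 --
  FD 16: (0,0) -> (-8,-13.856) [heading=240, draw]
  LT 120: heading 240 -> 0
  -- iteration 2/6 --
  FD 16: (-8,-13.856) -> (8,-13.856) [heading=0, draw]
  LT 120: heading 0 -> 120
  -- iteration 3/6 --
  FD 16: (8,-13.856) -> (0,0) [heading=120, draw]
  LT 120: heading 120 -> 240
  -- iteration 4/6 --
  FD 16: (0,0) -> (-8,-13.856) [heading=240, draw]
  LT 120: heading 240 -> 0
  -- iteration 5/6 --
  FD 16: (-8,-13.856) -> (8,-13.856) [heading=0, draw]
  LT 120: heading 0 -> 120
  -- iteration 6/6 --
  FD 16: (8,-13.856) -> (0,0) [heading=120, draw]
  LT 120: heading 120 -> 240
]
FD 10: (0,0) -> (-5,-8.66) [heading=240, draw]
FD 13: (-5,-8.66) -> (-11.5,-19.919) [heading=240, draw]
Final: pos=(-11.5,-19.919), heading=240, 8 segment(s) drawn

Start position: (0, 0)
Final position: (-11.5, -19.919)
Distance = 23; >= 1e-6 -> NOT closed

Answer: no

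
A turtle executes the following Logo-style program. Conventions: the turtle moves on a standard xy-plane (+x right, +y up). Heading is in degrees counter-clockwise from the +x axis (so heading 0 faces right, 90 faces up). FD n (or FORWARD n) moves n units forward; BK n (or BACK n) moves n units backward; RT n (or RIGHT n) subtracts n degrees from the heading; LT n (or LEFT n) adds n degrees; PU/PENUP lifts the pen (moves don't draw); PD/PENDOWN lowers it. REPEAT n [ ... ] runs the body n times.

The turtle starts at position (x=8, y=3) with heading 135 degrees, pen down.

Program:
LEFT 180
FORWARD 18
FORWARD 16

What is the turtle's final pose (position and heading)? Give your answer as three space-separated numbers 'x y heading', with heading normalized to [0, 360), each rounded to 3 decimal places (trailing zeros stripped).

Executing turtle program step by step:
Start: pos=(8,3), heading=135, pen down
LT 180: heading 135 -> 315
FD 18: (8,3) -> (20.728,-9.728) [heading=315, draw]
FD 16: (20.728,-9.728) -> (32.042,-21.042) [heading=315, draw]
Final: pos=(32.042,-21.042), heading=315, 2 segment(s) drawn

Answer: 32.042 -21.042 315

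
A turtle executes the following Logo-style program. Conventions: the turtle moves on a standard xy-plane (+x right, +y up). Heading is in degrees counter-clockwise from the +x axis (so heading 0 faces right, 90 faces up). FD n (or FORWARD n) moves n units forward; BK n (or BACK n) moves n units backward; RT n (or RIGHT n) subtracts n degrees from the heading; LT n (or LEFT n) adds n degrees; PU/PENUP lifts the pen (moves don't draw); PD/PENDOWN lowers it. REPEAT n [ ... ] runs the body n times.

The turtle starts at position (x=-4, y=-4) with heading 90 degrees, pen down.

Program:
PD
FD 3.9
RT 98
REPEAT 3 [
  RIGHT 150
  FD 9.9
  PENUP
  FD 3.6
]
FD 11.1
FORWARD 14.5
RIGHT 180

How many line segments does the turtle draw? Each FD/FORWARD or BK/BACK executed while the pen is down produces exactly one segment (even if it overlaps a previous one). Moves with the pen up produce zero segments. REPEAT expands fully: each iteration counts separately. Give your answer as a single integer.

Answer: 2

Derivation:
Executing turtle program step by step:
Start: pos=(-4,-4), heading=90, pen down
PD: pen down
FD 3.9: (-4,-4) -> (-4,-0.1) [heading=90, draw]
RT 98: heading 90 -> 352
REPEAT 3 [
  -- iteration 1/3 --
  RT 150: heading 352 -> 202
  FD 9.9: (-4,-0.1) -> (-13.179,-3.809) [heading=202, draw]
  PU: pen up
  FD 3.6: (-13.179,-3.809) -> (-16.517,-5.157) [heading=202, move]
  -- iteration 2/3 --
  RT 150: heading 202 -> 52
  FD 9.9: (-16.517,-5.157) -> (-10.422,2.644) [heading=52, move]
  PU: pen up
  FD 3.6: (-10.422,2.644) -> (-8.206,5.481) [heading=52, move]
  -- iteration 3/3 --
  RT 150: heading 52 -> 262
  FD 9.9: (-8.206,5.481) -> (-9.583,-4.323) [heading=262, move]
  PU: pen up
  FD 3.6: (-9.583,-4.323) -> (-10.084,-7.888) [heading=262, move]
]
FD 11.1: (-10.084,-7.888) -> (-11.629,-18.88) [heading=262, move]
FD 14.5: (-11.629,-18.88) -> (-13.647,-33.239) [heading=262, move]
RT 180: heading 262 -> 82
Final: pos=(-13.647,-33.239), heading=82, 2 segment(s) drawn
Segments drawn: 2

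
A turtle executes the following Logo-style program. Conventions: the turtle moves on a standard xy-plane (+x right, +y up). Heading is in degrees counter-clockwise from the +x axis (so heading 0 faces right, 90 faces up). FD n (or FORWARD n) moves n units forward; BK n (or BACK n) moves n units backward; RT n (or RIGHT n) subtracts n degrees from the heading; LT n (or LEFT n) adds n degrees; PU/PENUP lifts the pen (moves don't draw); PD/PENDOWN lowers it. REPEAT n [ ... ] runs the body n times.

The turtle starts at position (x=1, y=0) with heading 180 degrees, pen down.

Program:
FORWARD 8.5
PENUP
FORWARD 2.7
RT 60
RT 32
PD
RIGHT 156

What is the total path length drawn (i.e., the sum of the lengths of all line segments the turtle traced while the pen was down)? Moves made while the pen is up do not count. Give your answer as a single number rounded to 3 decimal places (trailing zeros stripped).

Executing turtle program step by step:
Start: pos=(1,0), heading=180, pen down
FD 8.5: (1,0) -> (-7.5,0) [heading=180, draw]
PU: pen up
FD 2.7: (-7.5,0) -> (-10.2,0) [heading=180, move]
RT 60: heading 180 -> 120
RT 32: heading 120 -> 88
PD: pen down
RT 156: heading 88 -> 292
Final: pos=(-10.2,0), heading=292, 1 segment(s) drawn

Segment lengths:
  seg 1: (1,0) -> (-7.5,0), length = 8.5
Total = 8.5

Answer: 8.5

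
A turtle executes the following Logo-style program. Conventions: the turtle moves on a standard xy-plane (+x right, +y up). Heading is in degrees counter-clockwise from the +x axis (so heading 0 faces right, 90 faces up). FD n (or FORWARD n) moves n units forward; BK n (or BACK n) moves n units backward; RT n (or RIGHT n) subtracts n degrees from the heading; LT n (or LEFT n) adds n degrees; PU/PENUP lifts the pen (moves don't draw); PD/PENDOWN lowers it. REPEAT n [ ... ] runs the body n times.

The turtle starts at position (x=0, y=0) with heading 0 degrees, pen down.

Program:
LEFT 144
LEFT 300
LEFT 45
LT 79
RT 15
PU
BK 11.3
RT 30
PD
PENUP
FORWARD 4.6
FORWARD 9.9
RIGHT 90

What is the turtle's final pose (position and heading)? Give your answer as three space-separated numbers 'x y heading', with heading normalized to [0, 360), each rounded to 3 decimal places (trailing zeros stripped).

Executing turtle program step by step:
Start: pos=(0,0), heading=0, pen down
LT 144: heading 0 -> 144
LT 300: heading 144 -> 84
LT 45: heading 84 -> 129
LT 79: heading 129 -> 208
RT 15: heading 208 -> 193
PU: pen up
BK 11.3: (0,0) -> (11.01,2.542) [heading=193, move]
RT 30: heading 193 -> 163
PD: pen down
PU: pen up
FD 4.6: (11.01,2.542) -> (6.611,3.887) [heading=163, move]
FD 9.9: (6.611,3.887) -> (-2.856,6.781) [heading=163, move]
RT 90: heading 163 -> 73
Final: pos=(-2.856,6.781), heading=73, 0 segment(s) drawn

Answer: -2.856 6.781 73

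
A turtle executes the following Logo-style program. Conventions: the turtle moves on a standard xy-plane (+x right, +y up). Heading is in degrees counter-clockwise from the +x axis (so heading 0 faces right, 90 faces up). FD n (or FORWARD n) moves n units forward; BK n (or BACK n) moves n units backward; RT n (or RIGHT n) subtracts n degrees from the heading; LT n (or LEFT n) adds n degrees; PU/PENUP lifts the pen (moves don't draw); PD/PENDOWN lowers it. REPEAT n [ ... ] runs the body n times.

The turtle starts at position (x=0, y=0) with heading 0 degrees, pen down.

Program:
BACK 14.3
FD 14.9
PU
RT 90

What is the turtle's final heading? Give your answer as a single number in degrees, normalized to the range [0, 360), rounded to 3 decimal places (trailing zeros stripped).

Executing turtle program step by step:
Start: pos=(0,0), heading=0, pen down
BK 14.3: (0,0) -> (-14.3,0) [heading=0, draw]
FD 14.9: (-14.3,0) -> (0.6,0) [heading=0, draw]
PU: pen up
RT 90: heading 0 -> 270
Final: pos=(0.6,0), heading=270, 2 segment(s) drawn

Answer: 270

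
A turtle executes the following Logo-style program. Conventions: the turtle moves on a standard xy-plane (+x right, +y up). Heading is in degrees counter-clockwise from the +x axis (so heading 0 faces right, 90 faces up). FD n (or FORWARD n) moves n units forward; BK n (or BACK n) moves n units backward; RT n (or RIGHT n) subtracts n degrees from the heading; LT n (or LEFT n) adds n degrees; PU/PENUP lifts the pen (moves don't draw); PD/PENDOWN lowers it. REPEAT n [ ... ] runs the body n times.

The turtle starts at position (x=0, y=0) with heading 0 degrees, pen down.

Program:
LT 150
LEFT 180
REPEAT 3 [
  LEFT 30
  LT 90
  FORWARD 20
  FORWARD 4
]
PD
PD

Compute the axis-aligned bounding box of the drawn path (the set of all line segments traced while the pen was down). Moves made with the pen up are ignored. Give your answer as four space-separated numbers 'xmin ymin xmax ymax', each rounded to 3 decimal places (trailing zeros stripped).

Answer: -20.785 0 0 24

Derivation:
Executing turtle program step by step:
Start: pos=(0,0), heading=0, pen down
LT 150: heading 0 -> 150
LT 180: heading 150 -> 330
REPEAT 3 [
  -- iteration 1/3 --
  LT 30: heading 330 -> 0
  LT 90: heading 0 -> 90
  FD 20: (0,0) -> (0,20) [heading=90, draw]
  FD 4: (0,20) -> (0,24) [heading=90, draw]
  -- iteration 2/3 --
  LT 30: heading 90 -> 120
  LT 90: heading 120 -> 210
  FD 20: (0,24) -> (-17.321,14) [heading=210, draw]
  FD 4: (-17.321,14) -> (-20.785,12) [heading=210, draw]
  -- iteration 3/3 --
  LT 30: heading 210 -> 240
  LT 90: heading 240 -> 330
  FD 20: (-20.785,12) -> (-3.464,2) [heading=330, draw]
  FD 4: (-3.464,2) -> (0,0) [heading=330, draw]
]
PD: pen down
PD: pen down
Final: pos=(0,0), heading=330, 6 segment(s) drawn

Segment endpoints: x in {-20.785, -17.321, -3.464, 0, 0, 0, 0}, y in {0, 0, 2, 12, 14, 20, 24}
xmin=-20.785, ymin=0, xmax=0, ymax=24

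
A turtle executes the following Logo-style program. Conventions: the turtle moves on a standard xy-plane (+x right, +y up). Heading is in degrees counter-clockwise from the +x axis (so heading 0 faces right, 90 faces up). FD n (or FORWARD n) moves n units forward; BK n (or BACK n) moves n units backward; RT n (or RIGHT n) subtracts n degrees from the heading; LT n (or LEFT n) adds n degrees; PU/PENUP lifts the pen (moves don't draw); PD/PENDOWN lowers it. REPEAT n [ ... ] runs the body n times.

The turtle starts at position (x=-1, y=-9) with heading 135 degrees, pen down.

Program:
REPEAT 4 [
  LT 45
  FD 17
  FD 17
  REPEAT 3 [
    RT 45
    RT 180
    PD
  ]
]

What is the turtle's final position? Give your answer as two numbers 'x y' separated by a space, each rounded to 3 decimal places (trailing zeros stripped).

Answer: -1 -9

Derivation:
Executing turtle program step by step:
Start: pos=(-1,-9), heading=135, pen down
REPEAT 4 [
  -- iteration 1/4 --
  LT 45: heading 135 -> 180
  FD 17: (-1,-9) -> (-18,-9) [heading=180, draw]
  FD 17: (-18,-9) -> (-35,-9) [heading=180, draw]
  REPEAT 3 [
    -- iteration 1/3 --
    RT 45: heading 180 -> 135
    RT 180: heading 135 -> 315
    PD: pen down
    -- iteration 2/3 --
    RT 45: heading 315 -> 270
    RT 180: heading 270 -> 90
    PD: pen down
    -- iteration 3/3 --
    RT 45: heading 90 -> 45
    RT 180: heading 45 -> 225
    PD: pen down
  ]
  -- iteration 2/4 --
  LT 45: heading 225 -> 270
  FD 17: (-35,-9) -> (-35,-26) [heading=270, draw]
  FD 17: (-35,-26) -> (-35,-43) [heading=270, draw]
  REPEAT 3 [
    -- iteration 1/3 --
    RT 45: heading 270 -> 225
    RT 180: heading 225 -> 45
    PD: pen down
    -- iteration 2/3 --
    RT 45: heading 45 -> 0
    RT 180: heading 0 -> 180
    PD: pen down
    -- iteration 3/3 --
    RT 45: heading 180 -> 135
    RT 180: heading 135 -> 315
    PD: pen down
  ]
  -- iteration 3/4 --
  LT 45: heading 315 -> 0
  FD 17: (-35,-43) -> (-18,-43) [heading=0, draw]
  FD 17: (-18,-43) -> (-1,-43) [heading=0, draw]
  REPEAT 3 [
    -- iteration 1/3 --
    RT 45: heading 0 -> 315
    RT 180: heading 315 -> 135
    PD: pen down
    -- iteration 2/3 --
    RT 45: heading 135 -> 90
    RT 180: heading 90 -> 270
    PD: pen down
    -- iteration 3/3 --
    RT 45: heading 270 -> 225
    RT 180: heading 225 -> 45
    PD: pen down
  ]
  -- iteration 4/4 --
  LT 45: heading 45 -> 90
  FD 17: (-1,-43) -> (-1,-26) [heading=90, draw]
  FD 17: (-1,-26) -> (-1,-9) [heading=90, draw]
  REPEAT 3 [
    -- iteration 1/3 --
    RT 45: heading 90 -> 45
    RT 180: heading 45 -> 225
    PD: pen down
    -- iteration 2/3 --
    RT 45: heading 225 -> 180
    RT 180: heading 180 -> 0
    PD: pen down
    -- iteration 3/3 --
    RT 45: heading 0 -> 315
    RT 180: heading 315 -> 135
    PD: pen down
  ]
]
Final: pos=(-1,-9), heading=135, 8 segment(s) drawn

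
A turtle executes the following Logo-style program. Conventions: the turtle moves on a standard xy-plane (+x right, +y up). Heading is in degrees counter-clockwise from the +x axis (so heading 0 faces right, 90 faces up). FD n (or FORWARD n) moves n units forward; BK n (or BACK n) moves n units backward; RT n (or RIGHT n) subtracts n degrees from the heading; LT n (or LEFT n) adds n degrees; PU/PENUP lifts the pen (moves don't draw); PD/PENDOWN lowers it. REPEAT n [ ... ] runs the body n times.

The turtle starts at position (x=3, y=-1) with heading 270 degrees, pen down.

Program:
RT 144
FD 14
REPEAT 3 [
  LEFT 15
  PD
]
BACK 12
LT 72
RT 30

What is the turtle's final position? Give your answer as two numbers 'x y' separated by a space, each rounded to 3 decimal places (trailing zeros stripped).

Answer: 6.623 8.449

Derivation:
Executing turtle program step by step:
Start: pos=(3,-1), heading=270, pen down
RT 144: heading 270 -> 126
FD 14: (3,-1) -> (-5.229,10.326) [heading=126, draw]
REPEAT 3 [
  -- iteration 1/3 --
  LT 15: heading 126 -> 141
  PD: pen down
  -- iteration 2/3 --
  LT 15: heading 141 -> 156
  PD: pen down
  -- iteration 3/3 --
  LT 15: heading 156 -> 171
  PD: pen down
]
BK 12: (-5.229,10.326) -> (6.623,8.449) [heading=171, draw]
LT 72: heading 171 -> 243
RT 30: heading 243 -> 213
Final: pos=(6.623,8.449), heading=213, 2 segment(s) drawn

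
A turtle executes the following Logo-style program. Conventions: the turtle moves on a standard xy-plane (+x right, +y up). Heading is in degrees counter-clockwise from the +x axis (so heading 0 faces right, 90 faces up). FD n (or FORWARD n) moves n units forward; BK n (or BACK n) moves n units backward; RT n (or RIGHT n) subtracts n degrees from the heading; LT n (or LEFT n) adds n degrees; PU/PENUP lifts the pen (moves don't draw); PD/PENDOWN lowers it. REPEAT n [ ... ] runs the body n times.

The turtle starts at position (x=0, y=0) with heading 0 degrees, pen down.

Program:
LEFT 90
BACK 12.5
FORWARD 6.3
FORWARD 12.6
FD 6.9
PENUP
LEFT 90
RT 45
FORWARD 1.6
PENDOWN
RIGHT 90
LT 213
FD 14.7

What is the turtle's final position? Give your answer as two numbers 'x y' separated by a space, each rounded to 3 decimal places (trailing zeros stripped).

Executing turtle program step by step:
Start: pos=(0,0), heading=0, pen down
LT 90: heading 0 -> 90
BK 12.5: (0,0) -> (0,-12.5) [heading=90, draw]
FD 6.3: (0,-12.5) -> (0,-6.2) [heading=90, draw]
FD 12.6: (0,-6.2) -> (0,6.4) [heading=90, draw]
FD 6.9: (0,6.4) -> (0,13.3) [heading=90, draw]
PU: pen up
LT 90: heading 90 -> 180
RT 45: heading 180 -> 135
FD 1.6: (0,13.3) -> (-1.131,14.431) [heading=135, move]
PD: pen down
RT 90: heading 135 -> 45
LT 213: heading 45 -> 258
FD 14.7: (-1.131,14.431) -> (-4.188,0.053) [heading=258, draw]
Final: pos=(-4.188,0.053), heading=258, 5 segment(s) drawn

Answer: -4.188 0.053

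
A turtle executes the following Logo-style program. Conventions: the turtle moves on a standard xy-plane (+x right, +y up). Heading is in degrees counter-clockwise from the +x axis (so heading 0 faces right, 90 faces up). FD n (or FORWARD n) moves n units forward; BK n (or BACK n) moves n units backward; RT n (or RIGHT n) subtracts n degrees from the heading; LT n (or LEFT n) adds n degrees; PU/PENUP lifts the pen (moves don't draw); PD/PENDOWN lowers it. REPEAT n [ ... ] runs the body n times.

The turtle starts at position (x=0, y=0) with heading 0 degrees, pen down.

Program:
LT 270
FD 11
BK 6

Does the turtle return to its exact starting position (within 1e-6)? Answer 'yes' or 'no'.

Answer: no

Derivation:
Executing turtle program step by step:
Start: pos=(0,0), heading=0, pen down
LT 270: heading 0 -> 270
FD 11: (0,0) -> (0,-11) [heading=270, draw]
BK 6: (0,-11) -> (0,-5) [heading=270, draw]
Final: pos=(0,-5), heading=270, 2 segment(s) drawn

Start position: (0, 0)
Final position: (0, -5)
Distance = 5; >= 1e-6 -> NOT closed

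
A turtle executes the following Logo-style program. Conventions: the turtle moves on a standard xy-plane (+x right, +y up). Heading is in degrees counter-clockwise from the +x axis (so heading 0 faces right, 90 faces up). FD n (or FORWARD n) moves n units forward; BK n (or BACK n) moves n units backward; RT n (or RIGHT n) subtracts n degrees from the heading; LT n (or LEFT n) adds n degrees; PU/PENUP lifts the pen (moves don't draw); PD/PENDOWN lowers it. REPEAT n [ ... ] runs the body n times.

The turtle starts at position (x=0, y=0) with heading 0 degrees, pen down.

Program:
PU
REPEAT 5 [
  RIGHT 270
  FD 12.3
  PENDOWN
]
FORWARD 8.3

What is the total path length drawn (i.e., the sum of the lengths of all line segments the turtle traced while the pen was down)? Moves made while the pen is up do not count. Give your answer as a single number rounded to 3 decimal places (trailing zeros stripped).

Executing turtle program step by step:
Start: pos=(0,0), heading=0, pen down
PU: pen up
REPEAT 5 [
  -- iteration 1/5 --
  RT 270: heading 0 -> 90
  FD 12.3: (0,0) -> (0,12.3) [heading=90, move]
  PD: pen down
  -- iteration 2/5 --
  RT 270: heading 90 -> 180
  FD 12.3: (0,12.3) -> (-12.3,12.3) [heading=180, draw]
  PD: pen down
  -- iteration 3/5 --
  RT 270: heading 180 -> 270
  FD 12.3: (-12.3,12.3) -> (-12.3,0) [heading=270, draw]
  PD: pen down
  -- iteration 4/5 --
  RT 270: heading 270 -> 0
  FD 12.3: (-12.3,0) -> (0,0) [heading=0, draw]
  PD: pen down
  -- iteration 5/5 --
  RT 270: heading 0 -> 90
  FD 12.3: (0,0) -> (0,12.3) [heading=90, draw]
  PD: pen down
]
FD 8.3: (0,12.3) -> (0,20.6) [heading=90, draw]
Final: pos=(0,20.6), heading=90, 5 segment(s) drawn

Segment lengths:
  seg 1: (0,12.3) -> (-12.3,12.3), length = 12.3
  seg 2: (-12.3,12.3) -> (-12.3,0), length = 12.3
  seg 3: (-12.3,0) -> (0,0), length = 12.3
  seg 4: (0,0) -> (0,12.3), length = 12.3
  seg 5: (0,12.3) -> (0,20.6), length = 8.3
Total = 57.5

Answer: 57.5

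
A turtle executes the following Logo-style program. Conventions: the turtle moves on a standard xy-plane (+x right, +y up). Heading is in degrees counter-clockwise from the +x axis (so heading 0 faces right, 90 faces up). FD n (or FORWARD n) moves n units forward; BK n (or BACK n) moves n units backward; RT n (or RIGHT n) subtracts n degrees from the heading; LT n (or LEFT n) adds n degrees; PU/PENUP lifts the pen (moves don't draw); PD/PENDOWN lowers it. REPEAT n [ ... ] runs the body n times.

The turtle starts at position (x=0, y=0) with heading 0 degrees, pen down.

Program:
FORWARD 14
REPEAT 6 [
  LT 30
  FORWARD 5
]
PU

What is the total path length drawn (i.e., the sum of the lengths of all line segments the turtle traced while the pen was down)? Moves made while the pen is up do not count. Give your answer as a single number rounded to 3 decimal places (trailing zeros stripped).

Answer: 44

Derivation:
Executing turtle program step by step:
Start: pos=(0,0), heading=0, pen down
FD 14: (0,0) -> (14,0) [heading=0, draw]
REPEAT 6 [
  -- iteration 1/6 --
  LT 30: heading 0 -> 30
  FD 5: (14,0) -> (18.33,2.5) [heading=30, draw]
  -- iteration 2/6 --
  LT 30: heading 30 -> 60
  FD 5: (18.33,2.5) -> (20.83,6.83) [heading=60, draw]
  -- iteration 3/6 --
  LT 30: heading 60 -> 90
  FD 5: (20.83,6.83) -> (20.83,11.83) [heading=90, draw]
  -- iteration 4/6 --
  LT 30: heading 90 -> 120
  FD 5: (20.83,11.83) -> (18.33,16.16) [heading=120, draw]
  -- iteration 5/6 --
  LT 30: heading 120 -> 150
  FD 5: (18.33,16.16) -> (14,18.66) [heading=150, draw]
  -- iteration 6/6 --
  LT 30: heading 150 -> 180
  FD 5: (14,18.66) -> (9,18.66) [heading=180, draw]
]
PU: pen up
Final: pos=(9,18.66), heading=180, 7 segment(s) drawn

Segment lengths:
  seg 1: (0,0) -> (14,0), length = 14
  seg 2: (14,0) -> (18.33,2.5), length = 5
  seg 3: (18.33,2.5) -> (20.83,6.83), length = 5
  seg 4: (20.83,6.83) -> (20.83,11.83), length = 5
  seg 5: (20.83,11.83) -> (18.33,16.16), length = 5
  seg 6: (18.33,16.16) -> (14,18.66), length = 5
  seg 7: (14,18.66) -> (9,18.66), length = 5
Total = 44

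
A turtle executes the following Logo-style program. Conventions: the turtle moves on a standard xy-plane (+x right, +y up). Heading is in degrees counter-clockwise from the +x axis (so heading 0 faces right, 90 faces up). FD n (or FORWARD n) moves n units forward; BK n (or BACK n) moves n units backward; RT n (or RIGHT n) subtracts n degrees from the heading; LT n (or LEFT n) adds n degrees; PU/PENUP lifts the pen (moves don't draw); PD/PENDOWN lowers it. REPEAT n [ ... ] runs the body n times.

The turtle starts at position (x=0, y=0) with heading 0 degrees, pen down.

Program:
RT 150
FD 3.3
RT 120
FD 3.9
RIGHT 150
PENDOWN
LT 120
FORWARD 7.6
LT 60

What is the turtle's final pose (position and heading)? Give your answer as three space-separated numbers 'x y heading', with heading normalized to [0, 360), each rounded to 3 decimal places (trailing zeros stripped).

Executing turtle program step by step:
Start: pos=(0,0), heading=0, pen down
RT 150: heading 0 -> 210
FD 3.3: (0,0) -> (-2.858,-1.65) [heading=210, draw]
RT 120: heading 210 -> 90
FD 3.9: (-2.858,-1.65) -> (-2.858,2.25) [heading=90, draw]
RT 150: heading 90 -> 300
PD: pen down
LT 120: heading 300 -> 60
FD 7.6: (-2.858,2.25) -> (0.942,8.832) [heading=60, draw]
LT 60: heading 60 -> 120
Final: pos=(0.942,8.832), heading=120, 3 segment(s) drawn

Answer: 0.942 8.832 120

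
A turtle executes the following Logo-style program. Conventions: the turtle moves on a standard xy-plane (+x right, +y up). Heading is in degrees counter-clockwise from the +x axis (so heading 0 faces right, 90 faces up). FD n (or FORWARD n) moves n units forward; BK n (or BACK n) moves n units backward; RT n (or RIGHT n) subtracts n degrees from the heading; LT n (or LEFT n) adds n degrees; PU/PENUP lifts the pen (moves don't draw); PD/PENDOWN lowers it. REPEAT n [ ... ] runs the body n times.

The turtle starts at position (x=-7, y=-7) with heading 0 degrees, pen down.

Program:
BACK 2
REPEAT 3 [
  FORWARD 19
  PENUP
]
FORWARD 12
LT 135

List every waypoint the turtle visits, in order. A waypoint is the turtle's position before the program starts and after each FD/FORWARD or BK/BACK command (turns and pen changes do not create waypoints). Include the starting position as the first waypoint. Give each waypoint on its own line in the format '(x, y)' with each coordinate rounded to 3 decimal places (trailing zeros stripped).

Executing turtle program step by step:
Start: pos=(-7,-7), heading=0, pen down
BK 2: (-7,-7) -> (-9,-7) [heading=0, draw]
REPEAT 3 [
  -- iteration 1/3 --
  FD 19: (-9,-7) -> (10,-7) [heading=0, draw]
  PU: pen up
  -- iteration 2/3 --
  FD 19: (10,-7) -> (29,-7) [heading=0, move]
  PU: pen up
  -- iteration 3/3 --
  FD 19: (29,-7) -> (48,-7) [heading=0, move]
  PU: pen up
]
FD 12: (48,-7) -> (60,-7) [heading=0, move]
LT 135: heading 0 -> 135
Final: pos=(60,-7), heading=135, 2 segment(s) drawn
Waypoints (6 total):
(-7, -7)
(-9, -7)
(10, -7)
(29, -7)
(48, -7)
(60, -7)

Answer: (-7, -7)
(-9, -7)
(10, -7)
(29, -7)
(48, -7)
(60, -7)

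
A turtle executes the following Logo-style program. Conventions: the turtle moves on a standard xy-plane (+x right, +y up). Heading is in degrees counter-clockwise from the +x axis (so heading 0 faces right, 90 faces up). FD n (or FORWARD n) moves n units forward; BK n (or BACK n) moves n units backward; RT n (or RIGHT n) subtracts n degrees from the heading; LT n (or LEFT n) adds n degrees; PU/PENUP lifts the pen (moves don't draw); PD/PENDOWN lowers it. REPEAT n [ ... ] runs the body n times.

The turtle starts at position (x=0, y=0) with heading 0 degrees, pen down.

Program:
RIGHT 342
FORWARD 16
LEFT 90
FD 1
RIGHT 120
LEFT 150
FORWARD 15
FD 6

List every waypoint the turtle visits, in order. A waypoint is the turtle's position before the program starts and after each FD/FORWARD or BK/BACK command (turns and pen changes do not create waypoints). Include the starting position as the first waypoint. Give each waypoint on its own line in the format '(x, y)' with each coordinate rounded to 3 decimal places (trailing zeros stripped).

Executing turtle program step by step:
Start: pos=(0,0), heading=0, pen down
RT 342: heading 0 -> 18
FD 16: (0,0) -> (15.217,4.944) [heading=18, draw]
LT 90: heading 18 -> 108
FD 1: (15.217,4.944) -> (14.908,5.895) [heading=108, draw]
RT 120: heading 108 -> 348
LT 150: heading 348 -> 138
FD 15: (14.908,5.895) -> (3.761,15.932) [heading=138, draw]
FD 6: (3.761,15.932) -> (-0.698,19.947) [heading=138, draw]
Final: pos=(-0.698,19.947), heading=138, 4 segment(s) drawn
Waypoints (5 total):
(0, 0)
(15.217, 4.944)
(14.908, 5.895)
(3.761, 15.932)
(-0.698, 19.947)

Answer: (0, 0)
(15.217, 4.944)
(14.908, 5.895)
(3.761, 15.932)
(-0.698, 19.947)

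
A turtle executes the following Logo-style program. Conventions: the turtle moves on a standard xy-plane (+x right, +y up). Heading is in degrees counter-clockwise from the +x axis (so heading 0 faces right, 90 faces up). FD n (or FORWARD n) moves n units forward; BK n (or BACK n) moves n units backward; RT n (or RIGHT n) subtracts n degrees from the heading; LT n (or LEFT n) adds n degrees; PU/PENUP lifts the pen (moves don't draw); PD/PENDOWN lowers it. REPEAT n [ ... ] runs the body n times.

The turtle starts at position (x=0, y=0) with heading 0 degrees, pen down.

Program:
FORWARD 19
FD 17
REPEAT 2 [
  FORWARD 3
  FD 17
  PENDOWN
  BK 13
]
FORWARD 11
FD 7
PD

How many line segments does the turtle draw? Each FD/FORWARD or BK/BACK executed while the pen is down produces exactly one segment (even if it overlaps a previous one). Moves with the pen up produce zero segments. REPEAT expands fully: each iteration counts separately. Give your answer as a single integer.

Answer: 10

Derivation:
Executing turtle program step by step:
Start: pos=(0,0), heading=0, pen down
FD 19: (0,0) -> (19,0) [heading=0, draw]
FD 17: (19,0) -> (36,0) [heading=0, draw]
REPEAT 2 [
  -- iteration 1/2 --
  FD 3: (36,0) -> (39,0) [heading=0, draw]
  FD 17: (39,0) -> (56,0) [heading=0, draw]
  PD: pen down
  BK 13: (56,0) -> (43,0) [heading=0, draw]
  -- iteration 2/2 --
  FD 3: (43,0) -> (46,0) [heading=0, draw]
  FD 17: (46,0) -> (63,0) [heading=0, draw]
  PD: pen down
  BK 13: (63,0) -> (50,0) [heading=0, draw]
]
FD 11: (50,0) -> (61,0) [heading=0, draw]
FD 7: (61,0) -> (68,0) [heading=0, draw]
PD: pen down
Final: pos=(68,0), heading=0, 10 segment(s) drawn
Segments drawn: 10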